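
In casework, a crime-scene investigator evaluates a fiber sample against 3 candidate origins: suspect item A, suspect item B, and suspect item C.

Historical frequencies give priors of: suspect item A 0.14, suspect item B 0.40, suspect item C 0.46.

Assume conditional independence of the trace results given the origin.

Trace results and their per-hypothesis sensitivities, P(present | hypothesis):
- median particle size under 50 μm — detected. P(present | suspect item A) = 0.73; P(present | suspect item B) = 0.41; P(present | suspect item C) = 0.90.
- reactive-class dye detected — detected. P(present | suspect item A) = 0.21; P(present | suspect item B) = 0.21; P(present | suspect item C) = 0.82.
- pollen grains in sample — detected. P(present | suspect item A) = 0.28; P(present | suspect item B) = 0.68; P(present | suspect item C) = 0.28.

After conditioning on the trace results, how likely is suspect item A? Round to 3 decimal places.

0.048

By Bayes' rule with conditional independence, the unnormalized weight for each hypothesis is prior × ∏ likelihoods:
  suspect item A: 0.14 × 0.73 × 0.21 × 0.28 = 0.0060094
  suspect item B: 0.40 × 0.41 × 0.21 × 0.68 = 0.023419
  suspect item C: 0.46 × 0.90 × 0.82 × 0.28 = 0.095054
The unnormalized weights sum to 0.12448.
P(suspect item A | evidence) = 0.0060094 / 0.12448 ≈ 0.048.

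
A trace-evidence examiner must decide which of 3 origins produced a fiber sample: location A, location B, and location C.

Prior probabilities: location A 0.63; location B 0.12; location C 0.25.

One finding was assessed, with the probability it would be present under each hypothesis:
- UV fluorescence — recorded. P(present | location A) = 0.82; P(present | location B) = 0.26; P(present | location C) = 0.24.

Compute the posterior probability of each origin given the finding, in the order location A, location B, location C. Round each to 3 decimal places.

By Bayes' rule, the unnormalized weight for each hypothesis is prior × likelihood:
  location A: 0.63 × 0.82 = 0.5166
  location B: 0.12 × 0.26 = 0.0312
  location C: 0.25 × 0.24 = 0.06
Normalizing constant Z = 0.5166 + 0.0312 + 0.06 = 0.6078.
P(location A | evidence) = 0.5166 / 0.6078 ≈ 0.850
P(location B | evidence) = 0.0312 / 0.6078 ≈ 0.051
P(location C | evidence) = 0.06 / 0.6078 ≈ 0.099

0.850, 0.051, 0.099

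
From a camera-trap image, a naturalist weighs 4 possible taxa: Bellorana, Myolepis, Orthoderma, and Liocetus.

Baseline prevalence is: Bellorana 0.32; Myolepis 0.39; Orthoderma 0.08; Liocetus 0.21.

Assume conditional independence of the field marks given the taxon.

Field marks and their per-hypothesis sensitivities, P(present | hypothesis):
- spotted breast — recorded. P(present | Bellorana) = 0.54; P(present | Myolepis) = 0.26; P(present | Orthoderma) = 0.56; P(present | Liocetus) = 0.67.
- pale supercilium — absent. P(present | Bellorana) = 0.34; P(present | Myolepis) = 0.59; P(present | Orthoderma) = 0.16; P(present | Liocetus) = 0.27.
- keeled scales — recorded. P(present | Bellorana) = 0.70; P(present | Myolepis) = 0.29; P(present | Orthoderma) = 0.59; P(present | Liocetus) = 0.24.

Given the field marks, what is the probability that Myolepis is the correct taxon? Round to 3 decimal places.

By Bayes' rule with conditional independence, the unnormalized weight for each hypothesis is prior × ∏ likelihoods (using 1 − P(present | H) for each absent field mark):
  Bellorana: 0.32 × 0.54 × (1 − 0.34) × 0.70 = 0.079834
  Myolepis: 0.39 × 0.26 × (1 − 0.59) × 0.29 = 0.012056
  Orthoderma: 0.08 × 0.56 × (1 − 0.16) × 0.59 = 0.022203
  Liocetus: 0.21 × 0.67 × (1 − 0.27) × 0.24 = 0.024651
Marginal likelihood of the evidence = 0.13874.
P(Myolepis | evidence) = 0.012056 / 0.13874 ≈ 0.087.

0.087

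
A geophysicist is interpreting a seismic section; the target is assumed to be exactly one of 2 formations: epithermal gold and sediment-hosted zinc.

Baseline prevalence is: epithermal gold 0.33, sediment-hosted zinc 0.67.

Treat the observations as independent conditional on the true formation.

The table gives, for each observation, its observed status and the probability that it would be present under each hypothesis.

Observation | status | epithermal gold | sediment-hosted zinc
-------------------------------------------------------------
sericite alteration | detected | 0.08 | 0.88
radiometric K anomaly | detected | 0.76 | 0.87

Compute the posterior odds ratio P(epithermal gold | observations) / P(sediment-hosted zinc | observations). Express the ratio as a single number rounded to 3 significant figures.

Posterior odds equal prior odds times the likelihood ratio; only the two competing hypotheses matter.
  epithermal gold: 0.33 × 0.08 × 0.76 = 0.020064
  sediment-hosted zinc: 0.67 × 0.88 × 0.87 = 0.51295
Odds(epithermal gold : sediment-hosted zinc) = 0.020064 / 0.51295 ≈ 0.0391.

0.0391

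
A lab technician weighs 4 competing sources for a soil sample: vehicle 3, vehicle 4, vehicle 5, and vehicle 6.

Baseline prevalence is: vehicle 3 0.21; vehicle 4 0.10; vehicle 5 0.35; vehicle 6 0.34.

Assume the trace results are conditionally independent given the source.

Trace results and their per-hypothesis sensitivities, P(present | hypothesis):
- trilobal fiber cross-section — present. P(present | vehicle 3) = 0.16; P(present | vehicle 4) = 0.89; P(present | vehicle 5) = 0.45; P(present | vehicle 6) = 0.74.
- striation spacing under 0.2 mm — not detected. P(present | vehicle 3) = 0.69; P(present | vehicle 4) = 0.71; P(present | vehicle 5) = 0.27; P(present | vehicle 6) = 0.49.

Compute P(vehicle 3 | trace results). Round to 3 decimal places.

0.037

For each hypothesis, the unnormalized posterior weight is prior × product of the trace result likelihoods (using 1 − P(present | H) for each absent trace result):
  vehicle 3: 0.21 × 0.16 × (1 − 0.69) = 0.010416
  vehicle 4: 0.10 × 0.89 × (1 − 0.71) = 0.02581
  vehicle 5: 0.35 × 0.45 × (1 − 0.27) = 0.11497
  vehicle 6: 0.34 × 0.74 × (1 − 0.49) = 0.12832
Marginal likelihood of the evidence = 0.27952.
P(vehicle 3 | evidence) = 0.010416 / 0.27952 ≈ 0.037.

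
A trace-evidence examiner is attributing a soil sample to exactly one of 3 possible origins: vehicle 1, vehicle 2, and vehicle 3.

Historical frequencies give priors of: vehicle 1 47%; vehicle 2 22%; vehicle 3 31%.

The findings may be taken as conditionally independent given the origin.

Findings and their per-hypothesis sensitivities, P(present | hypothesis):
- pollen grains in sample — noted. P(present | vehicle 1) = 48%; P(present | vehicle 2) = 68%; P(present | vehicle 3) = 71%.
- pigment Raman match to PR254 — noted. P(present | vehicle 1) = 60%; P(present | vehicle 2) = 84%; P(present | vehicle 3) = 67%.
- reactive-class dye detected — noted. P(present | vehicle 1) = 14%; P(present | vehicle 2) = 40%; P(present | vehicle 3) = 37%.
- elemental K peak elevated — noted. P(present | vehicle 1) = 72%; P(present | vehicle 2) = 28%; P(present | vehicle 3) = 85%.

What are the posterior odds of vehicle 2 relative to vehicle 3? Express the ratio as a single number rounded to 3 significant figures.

0.303

The normalizing constant cancels in an odds ratio, so compute prior × likelihood for the two hypotheses only:
  vehicle 2: 0.22 × 0.68 × 0.84 × 0.40 × 0.28 = 0.014074
  vehicle 3: 0.31 × 0.71 × 0.67 × 0.37 × 0.85 = 0.046378
Odds(vehicle 2 : vehicle 3) = 0.014074 / 0.046378 ≈ 0.303.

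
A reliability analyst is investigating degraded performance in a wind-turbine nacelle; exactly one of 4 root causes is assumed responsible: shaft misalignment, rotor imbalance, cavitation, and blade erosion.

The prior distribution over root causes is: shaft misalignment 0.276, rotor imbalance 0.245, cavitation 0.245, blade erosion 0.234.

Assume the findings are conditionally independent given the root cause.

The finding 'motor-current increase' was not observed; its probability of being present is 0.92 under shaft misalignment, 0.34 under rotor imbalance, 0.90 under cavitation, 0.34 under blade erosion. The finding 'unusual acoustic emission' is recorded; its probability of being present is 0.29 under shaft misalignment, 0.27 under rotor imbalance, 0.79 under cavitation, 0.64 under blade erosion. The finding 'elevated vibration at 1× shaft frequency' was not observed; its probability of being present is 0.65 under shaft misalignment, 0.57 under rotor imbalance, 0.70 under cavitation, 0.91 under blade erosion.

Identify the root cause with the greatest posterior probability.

Multiply each prior by the joint likelihood of the evidence pattern (using 1 − P(present | H) for each absent finding):
  shaft misalignment: 0.276 × (1 − 0.92) × 0.29 × (1 − 0.65) = 0.0022411
  rotor imbalance: 0.245 × (1 − 0.34) × 0.27 × (1 − 0.57) = 0.018773
  cavitation: 0.245 × (1 − 0.90) × 0.79 × (1 − 0.70) = 0.0058065
  blade erosion: 0.234 × (1 − 0.34) × 0.64 × (1 − 0.91) = 0.0088957
Marginal likelihood of the evidence = 0.035717.
P(shaft misalignment | evidence) ≈ 0.0022411 / 0.035717 ≈ 0.063
P(rotor imbalance | evidence) ≈ 0.018773 / 0.035717 ≈ 0.526
P(cavitation | evidence) ≈ 0.0058065 / 0.035717 ≈ 0.163
P(blade erosion | evidence) ≈ 0.0088957 / 0.035717 ≈ 0.249
The largest is 0.526, so rotor imbalance is most probable.

rotor imbalance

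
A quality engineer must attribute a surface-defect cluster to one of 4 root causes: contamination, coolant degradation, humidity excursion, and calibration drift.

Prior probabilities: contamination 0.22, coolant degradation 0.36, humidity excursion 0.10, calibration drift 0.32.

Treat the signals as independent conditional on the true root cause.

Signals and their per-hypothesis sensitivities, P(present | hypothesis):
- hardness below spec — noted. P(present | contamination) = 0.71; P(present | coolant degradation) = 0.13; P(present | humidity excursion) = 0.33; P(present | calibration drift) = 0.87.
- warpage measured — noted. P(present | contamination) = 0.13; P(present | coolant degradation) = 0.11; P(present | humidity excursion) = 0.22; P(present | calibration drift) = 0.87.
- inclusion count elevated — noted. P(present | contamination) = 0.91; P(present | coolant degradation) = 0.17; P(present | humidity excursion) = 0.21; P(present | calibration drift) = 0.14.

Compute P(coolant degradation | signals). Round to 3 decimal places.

0.016

For each hypothesis, the unnormalized posterior weight is prior × product of the signal likelihoods:
  contamination: 0.22 × 0.71 × 0.13 × 0.91 = 0.018478
  coolant degradation: 0.36 × 0.13 × 0.11 × 0.17 = 0.00087516
  humidity excursion: 0.10 × 0.33 × 0.22 × 0.21 = 0.0015246
  calibration drift: 0.32 × 0.87 × 0.87 × 0.14 = 0.033909
The unnormalized weights sum to 0.054787.
P(coolant degradation | evidence) = 0.00087516 / 0.054787 ≈ 0.016.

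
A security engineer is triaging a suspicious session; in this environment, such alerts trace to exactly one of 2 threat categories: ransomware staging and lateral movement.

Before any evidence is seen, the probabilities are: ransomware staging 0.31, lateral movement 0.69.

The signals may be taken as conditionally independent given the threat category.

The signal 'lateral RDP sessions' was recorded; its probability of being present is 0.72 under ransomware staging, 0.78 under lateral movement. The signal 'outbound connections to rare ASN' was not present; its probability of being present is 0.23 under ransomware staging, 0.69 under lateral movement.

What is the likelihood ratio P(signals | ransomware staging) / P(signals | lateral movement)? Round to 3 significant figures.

2.29

Take the product of per-signal likelihoods under each hypothesis (using 1 − P(present | H) for each absent signal), then divide.
  ransomware staging: 0.72 × (1 − 0.23) = 0.5544
  lateral movement: 0.78 × (1 − 0.69) = 0.2418
Bayes factor = 0.5544 / 0.2418 ≈ 2.29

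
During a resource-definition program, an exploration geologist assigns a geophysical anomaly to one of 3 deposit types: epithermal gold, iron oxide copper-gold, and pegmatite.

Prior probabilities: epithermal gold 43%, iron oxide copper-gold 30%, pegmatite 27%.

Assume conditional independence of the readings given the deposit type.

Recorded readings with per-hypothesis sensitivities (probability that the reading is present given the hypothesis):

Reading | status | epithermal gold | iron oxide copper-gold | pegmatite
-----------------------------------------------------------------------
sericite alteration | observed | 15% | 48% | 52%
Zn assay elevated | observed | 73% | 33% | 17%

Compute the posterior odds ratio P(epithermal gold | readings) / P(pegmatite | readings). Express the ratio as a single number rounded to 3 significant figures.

The normalizing constant cancels in an odds ratio, so compute prior × likelihood for the two hypotheses only:
  epithermal gold: 0.43 × 0.15 × 0.73 = 0.047085
  pegmatite: 0.27 × 0.52 × 0.17 = 0.023868
Posterior odds = 0.047085 / 0.023868 ≈ 1.97.

1.97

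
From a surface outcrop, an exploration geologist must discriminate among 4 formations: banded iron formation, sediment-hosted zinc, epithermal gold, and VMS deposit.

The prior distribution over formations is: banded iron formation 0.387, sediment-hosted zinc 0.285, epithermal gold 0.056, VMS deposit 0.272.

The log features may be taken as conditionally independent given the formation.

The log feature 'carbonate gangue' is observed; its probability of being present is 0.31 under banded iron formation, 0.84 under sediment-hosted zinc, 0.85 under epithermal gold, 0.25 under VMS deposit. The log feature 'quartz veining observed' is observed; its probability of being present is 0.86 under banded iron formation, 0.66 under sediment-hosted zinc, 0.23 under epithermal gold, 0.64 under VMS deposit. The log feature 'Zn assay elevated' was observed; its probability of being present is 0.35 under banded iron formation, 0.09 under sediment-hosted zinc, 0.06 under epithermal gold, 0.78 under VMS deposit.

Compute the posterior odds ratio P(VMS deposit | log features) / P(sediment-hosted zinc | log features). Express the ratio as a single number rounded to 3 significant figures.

2.39

Posterior odds equal prior odds times the likelihood ratio; only the two competing hypotheses matter.
  VMS deposit: 0.272 × 0.25 × 0.64 × 0.78 = 0.033946
  sediment-hosted zinc: 0.285 × 0.84 × 0.66 × 0.09 = 0.01422
Posterior odds = 0.033946 / 0.01422 ≈ 2.39.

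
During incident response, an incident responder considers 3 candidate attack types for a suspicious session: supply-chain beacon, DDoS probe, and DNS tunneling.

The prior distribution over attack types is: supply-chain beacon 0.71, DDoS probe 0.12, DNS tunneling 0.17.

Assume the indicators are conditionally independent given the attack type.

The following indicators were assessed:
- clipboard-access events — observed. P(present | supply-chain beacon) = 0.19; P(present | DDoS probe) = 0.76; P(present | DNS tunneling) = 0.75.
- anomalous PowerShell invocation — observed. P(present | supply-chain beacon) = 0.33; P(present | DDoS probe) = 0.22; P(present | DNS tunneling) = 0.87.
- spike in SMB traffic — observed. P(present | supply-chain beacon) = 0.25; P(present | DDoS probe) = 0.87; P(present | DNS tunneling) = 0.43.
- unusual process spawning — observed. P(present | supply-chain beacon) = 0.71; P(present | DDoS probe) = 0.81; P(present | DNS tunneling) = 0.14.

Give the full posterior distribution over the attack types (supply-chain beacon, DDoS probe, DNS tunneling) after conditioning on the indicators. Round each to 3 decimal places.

For each hypothesis, the unnormalized posterior weight is prior × product of the indicator likelihoods:
  supply-chain beacon: 0.71 × 0.19 × 0.33 × 0.25 × 0.71 = 0.0079018
  DDoS probe: 0.12 × 0.76 × 0.22 × 0.87 × 0.81 = 0.014139
  DNS tunneling: 0.17 × 0.75 × 0.87 × 0.43 × 0.14 = 0.0066777
Normalizing constant Z = 0.0079018 + 0.014139 + 0.0066777 = 0.028719.
P(supply-chain beacon | evidence) = 0.0079018 / 0.028719 ≈ 0.275
P(DDoS probe | evidence) = 0.014139 / 0.028719 ≈ 0.492
P(DNS tunneling | evidence) = 0.0066777 / 0.028719 ≈ 0.233

0.275, 0.492, 0.233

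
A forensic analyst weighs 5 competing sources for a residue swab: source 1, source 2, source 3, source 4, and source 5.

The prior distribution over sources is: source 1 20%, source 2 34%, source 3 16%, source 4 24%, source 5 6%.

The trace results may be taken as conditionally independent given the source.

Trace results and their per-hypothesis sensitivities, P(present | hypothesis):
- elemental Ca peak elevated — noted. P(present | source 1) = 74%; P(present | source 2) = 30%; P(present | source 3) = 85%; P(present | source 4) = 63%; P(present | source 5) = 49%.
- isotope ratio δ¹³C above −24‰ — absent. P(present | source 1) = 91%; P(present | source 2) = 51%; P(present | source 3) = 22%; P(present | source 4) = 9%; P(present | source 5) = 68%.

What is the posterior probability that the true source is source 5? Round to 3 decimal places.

0.030

By Bayes' rule with conditional independence, the unnormalized weight for each hypothesis is prior × ∏ likelihoods (using 1 − P(present | H) for each absent trace result):
  source 1: 0.20 × 0.74 × (1 − 0.91) = 0.01332
  source 2: 0.34 × 0.30 × (1 − 0.51) = 0.04998
  source 3: 0.16 × 0.85 × (1 − 0.22) = 0.10608
  source 4: 0.24 × 0.63 × (1 − 0.09) = 0.13759
  source 5: 0.06 × 0.49 × (1 − 0.68) = 0.009408
The unnormalized weights sum to 0.31638.
P(source 5 | evidence) = 0.009408 / 0.31638 ≈ 0.030.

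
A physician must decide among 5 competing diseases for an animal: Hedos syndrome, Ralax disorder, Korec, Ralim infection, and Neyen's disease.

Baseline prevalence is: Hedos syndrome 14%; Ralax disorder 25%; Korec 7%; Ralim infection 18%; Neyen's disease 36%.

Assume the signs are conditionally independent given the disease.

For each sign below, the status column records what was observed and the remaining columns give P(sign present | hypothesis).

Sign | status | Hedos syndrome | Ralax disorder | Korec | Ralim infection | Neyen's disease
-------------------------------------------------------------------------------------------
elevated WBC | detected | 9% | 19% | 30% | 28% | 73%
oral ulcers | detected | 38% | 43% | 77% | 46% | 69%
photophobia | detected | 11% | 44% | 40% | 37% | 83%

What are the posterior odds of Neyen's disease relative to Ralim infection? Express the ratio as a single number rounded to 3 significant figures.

17.5

The normalizing constant cancels in an odds ratio, so compute prior × likelihood for the two hypotheses only:
  Neyen's disease: 0.36 × 0.73 × 0.69 × 0.83 = 0.15051
  Ralim infection: 0.18 × 0.28 × 0.46 × 0.37 = 0.0085781
Odds(Neyen's disease : Ralim infection) = 0.15051 / 0.0085781 ≈ 17.5.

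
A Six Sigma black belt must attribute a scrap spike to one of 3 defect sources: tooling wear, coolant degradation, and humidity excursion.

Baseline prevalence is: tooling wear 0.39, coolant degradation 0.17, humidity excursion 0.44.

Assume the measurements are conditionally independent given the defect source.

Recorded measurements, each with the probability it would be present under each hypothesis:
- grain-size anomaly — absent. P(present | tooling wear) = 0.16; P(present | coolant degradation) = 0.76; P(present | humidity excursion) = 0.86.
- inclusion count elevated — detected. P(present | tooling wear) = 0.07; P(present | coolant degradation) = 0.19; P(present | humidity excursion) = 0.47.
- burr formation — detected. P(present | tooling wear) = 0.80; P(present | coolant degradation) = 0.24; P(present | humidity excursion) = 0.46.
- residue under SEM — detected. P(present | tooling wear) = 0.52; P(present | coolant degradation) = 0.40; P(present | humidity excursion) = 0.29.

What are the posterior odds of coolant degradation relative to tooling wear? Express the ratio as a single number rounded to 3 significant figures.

0.0780

Posterior odds equal prior odds times the likelihood ratio; only the two competing hypotheses matter (using 1 − P(present | H) for each absent measurement).
  coolant degradation: 0.17 × (1 − 0.76) × 0.19 × 0.24 × 0.40 = 0.00074419
  tooling wear: 0.39 × (1 − 0.16) × 0.07 × 0.80 × 0.52 = 0.0095397
Odds(coolant degradation : tooling wear) = 0.00074419 / 0.0095397 ≈ 0.0780.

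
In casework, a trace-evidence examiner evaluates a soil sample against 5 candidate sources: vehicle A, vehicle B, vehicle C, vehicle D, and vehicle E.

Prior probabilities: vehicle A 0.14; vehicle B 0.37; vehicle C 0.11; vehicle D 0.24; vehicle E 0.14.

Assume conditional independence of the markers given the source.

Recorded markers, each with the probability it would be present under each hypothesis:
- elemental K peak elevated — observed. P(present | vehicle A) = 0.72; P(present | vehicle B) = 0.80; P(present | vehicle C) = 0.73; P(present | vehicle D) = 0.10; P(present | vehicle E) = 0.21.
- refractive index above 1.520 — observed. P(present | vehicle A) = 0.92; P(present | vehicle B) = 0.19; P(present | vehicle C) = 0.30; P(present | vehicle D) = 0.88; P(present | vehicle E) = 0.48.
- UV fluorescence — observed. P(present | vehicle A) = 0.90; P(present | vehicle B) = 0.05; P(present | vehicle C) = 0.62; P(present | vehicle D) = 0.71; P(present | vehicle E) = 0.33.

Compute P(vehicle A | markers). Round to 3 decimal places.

0.691

By Bayes' rule with conditional independence, the unnormalized weight for each hypothesis is prior × ∏ likelihoods:
  vehicle A: 0.14 × 0.72 × 0.92 × 0.90 = 0.083462
  vehicle B: 0.37 × 0.80 × 0.19 × 0.05 = 0.002812
  vehicle C: 0.11 × 0.73 × 0.30 × 0.62 = 0.014936
  vehicle D: 0.24 × 0.10 × 0.88 × 0.71 = 0.014995
  vehicle E: 0.14 × 0.21 × 0.48 × 0.33 = 0.004657
Normalizing constant Z = 0.083462 + 0.002812 + 0.014936 + 0.014995 + 0.004657 = 0.12086.
P(vehicle A | evidence) = 0.083462 / 0.12086 ≈ 0.691.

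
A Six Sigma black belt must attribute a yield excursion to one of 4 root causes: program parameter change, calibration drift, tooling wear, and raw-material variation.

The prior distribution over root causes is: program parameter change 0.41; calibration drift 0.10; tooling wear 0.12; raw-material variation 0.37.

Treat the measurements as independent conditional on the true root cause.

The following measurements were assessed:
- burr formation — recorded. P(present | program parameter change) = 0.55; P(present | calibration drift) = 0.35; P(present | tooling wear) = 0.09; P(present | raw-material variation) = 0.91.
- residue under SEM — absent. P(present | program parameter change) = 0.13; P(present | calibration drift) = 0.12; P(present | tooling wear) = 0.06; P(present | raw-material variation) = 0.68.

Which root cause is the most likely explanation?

program parameter change

Multiply each prior by the joint likelihood of the measurement pattern (using 1 − P(present | H) for each absent measurement):
  program parameter change: 0.41 × 0.55 × (1 − 0.13) = 0.19618
  calibration drift: 0.10 × 0.35 × (1 − 0.12) = 0.0308
  tooling wear: 0.12 × 0.09 × (1 − 0.06) = 0.010152
  raw-material variation: 0.37 × 0.91 × (1 − 0.68) = 0.10774
Marginal likelihood of the evidence = 0.34488.
P(program parameter change | evidence) ≈ 0.19618 / 0.34488 ≈ 0.569
P(calibration drift | evidence) ≈ 0.0308 / 0.34488 ≈ 0.089
P(tooling wear | evidence) ≈ 0.010152 / 0.34488 ≈ 0.029
P(raw-material variation | evidence) ≈ 0.10774 / 0.34488 ≈ 0.312
The largest is 0.569, so program parameter change is most probable.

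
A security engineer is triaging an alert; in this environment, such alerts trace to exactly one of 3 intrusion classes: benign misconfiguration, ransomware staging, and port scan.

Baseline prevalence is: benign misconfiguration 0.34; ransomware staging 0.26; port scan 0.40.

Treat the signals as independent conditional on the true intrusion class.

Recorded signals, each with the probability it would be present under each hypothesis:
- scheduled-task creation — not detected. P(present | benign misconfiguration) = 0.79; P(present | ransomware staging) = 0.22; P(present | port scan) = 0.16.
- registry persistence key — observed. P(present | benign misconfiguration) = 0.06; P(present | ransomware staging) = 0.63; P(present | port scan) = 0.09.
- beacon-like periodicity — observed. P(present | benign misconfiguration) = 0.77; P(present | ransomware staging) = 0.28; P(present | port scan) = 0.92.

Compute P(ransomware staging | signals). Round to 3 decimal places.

0.535

By Bayes' rule with conditional independence, the unnormalized weight for each hypothesis is prior × ∏ likelihoods (using 1 − P(present | H) for each absent signal):
  benign misconfiguration: 0.34 × (1 − 0.79) × 0.06 × 0.77 = 0.0032987
  ransomware staging: 0.26 × (1 − 0.22) × 0.63 × 0.28 = 0.035774
  port scan: 0.40 × (1 − 0.16) × 0.09 × 0.92 = 0.027821
Normalizing constant Z = 0.0032987 + 0.035774 + 0.027821 = 0.066893.
P(ransomware staging | evidence) = 0.035774 / 0.066893 ≈ 0.535.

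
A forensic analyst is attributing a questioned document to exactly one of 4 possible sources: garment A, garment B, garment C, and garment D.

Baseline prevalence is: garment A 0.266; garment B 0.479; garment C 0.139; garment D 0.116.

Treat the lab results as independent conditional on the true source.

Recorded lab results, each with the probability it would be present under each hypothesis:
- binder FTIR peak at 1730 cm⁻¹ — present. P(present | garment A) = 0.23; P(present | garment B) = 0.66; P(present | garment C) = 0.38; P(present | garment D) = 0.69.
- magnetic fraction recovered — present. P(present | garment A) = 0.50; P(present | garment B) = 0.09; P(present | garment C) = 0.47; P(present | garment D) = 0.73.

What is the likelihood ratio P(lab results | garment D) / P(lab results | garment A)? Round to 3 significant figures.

4.38

Joint likelihood of the lab result pattern under each hypothesis:
  garment D: 0.69 × 0.73 = 0.5037
  garment A: 0.23 × 0.50 = 0.115
Bayes factor = 0.5037 / 0.115 ≈ 4.38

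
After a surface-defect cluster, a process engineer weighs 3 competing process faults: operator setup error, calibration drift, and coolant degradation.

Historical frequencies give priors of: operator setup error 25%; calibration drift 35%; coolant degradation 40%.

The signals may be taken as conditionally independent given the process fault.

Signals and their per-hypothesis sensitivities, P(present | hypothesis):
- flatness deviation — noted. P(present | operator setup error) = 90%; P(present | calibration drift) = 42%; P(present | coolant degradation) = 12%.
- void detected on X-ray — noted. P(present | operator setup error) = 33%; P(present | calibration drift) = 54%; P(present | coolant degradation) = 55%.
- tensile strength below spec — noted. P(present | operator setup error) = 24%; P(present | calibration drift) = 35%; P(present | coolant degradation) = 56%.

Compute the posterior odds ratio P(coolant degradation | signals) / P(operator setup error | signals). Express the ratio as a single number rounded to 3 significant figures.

0.830

The normalizing constant cancels in an odds ratio, so compute prior × likelihood for the two hypotheses only:
  coolant degradation: 0.40 × 0.12 × 0.55 × 0.56 = 0.014784
  operator setup error: 0.25 × 0.90 × 0.33 × 0.24 = 0.01782
Posterior odds = 0.014784 / 0.01782 ≈ 0.830.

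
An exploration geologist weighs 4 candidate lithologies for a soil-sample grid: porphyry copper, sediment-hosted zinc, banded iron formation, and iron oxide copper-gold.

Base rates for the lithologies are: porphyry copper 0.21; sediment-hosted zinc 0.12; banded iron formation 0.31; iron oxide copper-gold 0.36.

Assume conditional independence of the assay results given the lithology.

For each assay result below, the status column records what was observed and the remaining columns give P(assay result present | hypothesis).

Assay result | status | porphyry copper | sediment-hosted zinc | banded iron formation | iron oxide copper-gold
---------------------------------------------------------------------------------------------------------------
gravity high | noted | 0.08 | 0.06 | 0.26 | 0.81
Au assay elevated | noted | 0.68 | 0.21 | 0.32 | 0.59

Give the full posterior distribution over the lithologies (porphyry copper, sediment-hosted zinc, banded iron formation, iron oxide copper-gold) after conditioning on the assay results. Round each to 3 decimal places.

Multiply each prior by the joint likelihood of the assay result pattern:
  porphyry copper: 0.21 × 0.08 × 0.68 = 0.011424
  sediment-hosted zinc: 0.12 × 0.06 × 0.21 = 0.001512
  banded iron formation: 0.31 × 0.26 × 0.32 = 0.025792
  iron oxide copper-gold: 0.36 × 0.81 × 0.59 = 0.17204
Normalizing constant Z = 0.011424 + 0.001512 + 0.025792 + 0.17204 = 0.21077.
P(porphyry copper | evidence) = 0.011424 / 0.21077 ≈ 0.054
P(sediment-hosted zinc | evidence) = 0.001512 / 0.21077 ≈ 0.007
P(banded iron formation | evidence) = 0.025792 / 0.21077 ≈ 0.122
P(iron oxide copper-gold | evidence) = 0.17204 / 0.21077 ≈ 0.816

0.054, 0.007, 0.122, 0.816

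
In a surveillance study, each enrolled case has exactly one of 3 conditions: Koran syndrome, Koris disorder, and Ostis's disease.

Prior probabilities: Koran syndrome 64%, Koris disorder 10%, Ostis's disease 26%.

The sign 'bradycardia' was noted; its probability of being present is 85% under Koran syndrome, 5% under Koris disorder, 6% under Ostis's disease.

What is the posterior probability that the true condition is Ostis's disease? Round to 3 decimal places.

0.028

Multiply each prior by the likelihood of the sign:
  Koran syndrome: 0.64 × 0.85 = 0.544
  Koris disorder: 0.10 × 0.05 = 0.005
  Ostis's disease: 0.26 × 0.06 = 0.0156
Marginal likelihood of the evidence = 0.5646.
P(Ostis's disease | evidence) = 0.0156 / 0.5646 ≈ 0.028.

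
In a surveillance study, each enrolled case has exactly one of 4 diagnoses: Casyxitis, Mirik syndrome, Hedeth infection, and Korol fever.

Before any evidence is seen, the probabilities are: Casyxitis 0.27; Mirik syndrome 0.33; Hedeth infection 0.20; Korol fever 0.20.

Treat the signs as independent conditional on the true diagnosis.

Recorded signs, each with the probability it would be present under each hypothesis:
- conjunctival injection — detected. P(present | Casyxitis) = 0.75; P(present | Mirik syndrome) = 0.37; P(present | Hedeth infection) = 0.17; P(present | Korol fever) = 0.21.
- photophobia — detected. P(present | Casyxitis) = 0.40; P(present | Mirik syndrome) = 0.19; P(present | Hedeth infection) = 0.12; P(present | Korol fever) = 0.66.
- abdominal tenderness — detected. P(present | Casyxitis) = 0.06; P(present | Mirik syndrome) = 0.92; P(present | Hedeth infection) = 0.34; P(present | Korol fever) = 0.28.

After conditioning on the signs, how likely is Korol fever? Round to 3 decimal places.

0.220

By Bayes' rule with conditional independence, the unnormalized weight for each hypothesis is prior × ∏ likelihoods:
  Casyxitis: 0.27 × 0.75 × 0.40 × 0.06 = 0.00486
  Mirik syndrome: 0.33 × 0.37 × 0.19 × 0.92 = 0.021343
  Hedeth infection: 0.20 × 0.17 × 0.12 × 0.34 = 0.0013872
  Korol fever: 0.20 × 0.21 × 0.66 × 0.28 = 0.0077616
Normalizing constant Z = 0.00486 + 0.021343 + 0.0013872 + 0.0077616 = 0.035352.
P(Korol fever | evidence) = 0.0077616 / 0.035352 ≈ 0.220.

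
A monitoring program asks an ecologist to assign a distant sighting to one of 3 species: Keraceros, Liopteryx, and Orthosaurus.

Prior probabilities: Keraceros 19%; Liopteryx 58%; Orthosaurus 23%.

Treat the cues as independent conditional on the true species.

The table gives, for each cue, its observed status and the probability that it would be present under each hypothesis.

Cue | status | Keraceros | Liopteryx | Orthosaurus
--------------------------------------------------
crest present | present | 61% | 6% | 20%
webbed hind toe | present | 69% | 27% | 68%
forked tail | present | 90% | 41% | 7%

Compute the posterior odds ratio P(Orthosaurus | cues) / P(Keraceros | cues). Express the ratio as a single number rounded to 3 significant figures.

0.0304

The normalizing constant cancels in an odds ratio, so compute prior × likelihood for the two hypotheses only:
  Orthosaurus: 0.23 × 0.20 × 0.68 × 0.07 = 0.0021896
  Keraceros: 0.19 × 0.61 × 0.69 × 0.90 = 0.071974
Odds(Orthosaurus : Keraceros) = 0.0021896 / 0.071974 ≈ 0.0304.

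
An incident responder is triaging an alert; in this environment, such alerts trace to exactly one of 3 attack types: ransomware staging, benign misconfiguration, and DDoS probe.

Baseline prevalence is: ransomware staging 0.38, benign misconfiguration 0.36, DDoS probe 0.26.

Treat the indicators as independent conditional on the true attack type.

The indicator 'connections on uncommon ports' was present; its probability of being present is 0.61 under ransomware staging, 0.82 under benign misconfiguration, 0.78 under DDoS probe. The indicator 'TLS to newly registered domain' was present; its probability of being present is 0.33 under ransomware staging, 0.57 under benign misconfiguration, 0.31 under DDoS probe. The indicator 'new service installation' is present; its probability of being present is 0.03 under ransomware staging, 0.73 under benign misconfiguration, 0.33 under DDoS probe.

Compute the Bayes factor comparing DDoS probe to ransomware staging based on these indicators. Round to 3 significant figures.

13.2

Joint likelihood of the indicator pattern under each hypothesis:
  DDoS probe: 0.78 × 0.31 × 0.33 = 0.079794
  ransomware staging: 0.61 × 0.33 × 0.03 = 0.006039
Bayes factor = 0.079794 / 0.006039 ≈ 13.2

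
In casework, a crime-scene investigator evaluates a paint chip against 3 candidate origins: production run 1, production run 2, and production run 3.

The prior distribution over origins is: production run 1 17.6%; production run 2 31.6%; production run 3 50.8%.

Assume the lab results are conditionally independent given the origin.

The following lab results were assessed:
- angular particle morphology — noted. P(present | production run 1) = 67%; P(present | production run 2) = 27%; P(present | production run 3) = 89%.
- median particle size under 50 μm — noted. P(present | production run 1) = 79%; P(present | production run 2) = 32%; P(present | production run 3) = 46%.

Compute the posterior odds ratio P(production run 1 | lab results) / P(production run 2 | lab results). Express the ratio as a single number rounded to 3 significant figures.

Posterior odds equal prior odds times the likelihood ratio; only the two competing hypotheses matter.
  production run 1: 0.176 × 0.67 × 0.79 = 0.093157
  production run 2: 0.316 × 0.27 × 0.32 = 0.027302
Posterior odds = 0.093157 / 0.027302 ≈ 3.41.

3.41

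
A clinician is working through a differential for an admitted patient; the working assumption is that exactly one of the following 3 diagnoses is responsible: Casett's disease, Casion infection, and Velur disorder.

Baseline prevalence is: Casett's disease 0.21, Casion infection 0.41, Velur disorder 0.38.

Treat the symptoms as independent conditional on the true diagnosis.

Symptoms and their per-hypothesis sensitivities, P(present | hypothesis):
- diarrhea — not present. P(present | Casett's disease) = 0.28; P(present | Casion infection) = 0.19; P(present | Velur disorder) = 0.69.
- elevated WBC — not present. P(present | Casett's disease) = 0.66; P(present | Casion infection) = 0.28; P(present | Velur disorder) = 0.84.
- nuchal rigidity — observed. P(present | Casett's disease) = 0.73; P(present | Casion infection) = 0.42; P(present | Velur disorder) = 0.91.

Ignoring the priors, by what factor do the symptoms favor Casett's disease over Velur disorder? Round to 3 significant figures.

3.96

Take the product of per-symptom likelihoods under each hypothesis (using 1 − P(present | H) for each absent symptom), then divide.
  Casett's disease: (1 − 0.28) × (1 − 0.66) × 0.73 = 0.1787
  Velur disorder: (1 − 0.69) × (1 − 0.84) × 0.91 = 0.045136
Bayes factor = 0.1787 / 0.045136 ≈ 3.96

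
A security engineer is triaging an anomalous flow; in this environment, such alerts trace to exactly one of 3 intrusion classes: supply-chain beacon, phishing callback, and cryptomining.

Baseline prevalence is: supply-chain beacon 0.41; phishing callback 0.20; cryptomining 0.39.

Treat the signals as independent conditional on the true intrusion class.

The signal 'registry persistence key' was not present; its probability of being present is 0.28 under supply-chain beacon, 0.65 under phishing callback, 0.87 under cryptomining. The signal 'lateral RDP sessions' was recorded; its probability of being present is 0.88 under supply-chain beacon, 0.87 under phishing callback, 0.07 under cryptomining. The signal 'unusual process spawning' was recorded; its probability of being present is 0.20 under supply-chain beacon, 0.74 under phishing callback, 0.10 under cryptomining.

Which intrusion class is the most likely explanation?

By Bayes' rule with conditional independence, the unnormalized weight for each hypothesis is prior × ∏ likelihoods (using 1 − P(present | H) for each absent signal):
  supply-chain beacon: 0.41 × (1 − 0.28) × 0.88 × 0.20 = 0.051955
  phishing callback: 0.20 × (1 − 0.65) × 0.87 × 0.74 = 0.045066
  cryptomining: 0.39 × (1 − 0.87) × 0.07 × 0.10 = 0.0003549
Marginal likelihood of the evidence = 0.097376.
P(supply-chain beacon | evidence) ≈ 0.051955 / 0.097376 ≈ 0.534
P(phishing callback | evidence) ≈ 0.045066 / 0.097376 ≈ 0.463
P(cryptomining | evidence) ≈ 0.0003549 / 0.097376 ≈ 0.004
The largest is 0.534, so supply-chain beacon is most probable.

supply-chain beacon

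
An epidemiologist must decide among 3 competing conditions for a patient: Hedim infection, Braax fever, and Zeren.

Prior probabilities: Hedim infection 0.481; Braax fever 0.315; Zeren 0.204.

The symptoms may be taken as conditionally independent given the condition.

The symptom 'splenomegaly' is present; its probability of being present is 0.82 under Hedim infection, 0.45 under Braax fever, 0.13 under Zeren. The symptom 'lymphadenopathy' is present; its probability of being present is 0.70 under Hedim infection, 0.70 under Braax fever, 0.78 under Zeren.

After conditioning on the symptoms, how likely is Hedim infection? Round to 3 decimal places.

For each hypothesis, the unnormalized posterior weight is prior × product of the symptom likelihoods:
  Hedim infection: 0.481 × 0.82 × 0.70 = 0.27609
  Braax fever: 0.315 × 0.45 × 0.70 = 0.099225
  Zeren: 0.204 × 0.13 × 0.78 = 0.020686
Marginal likelihood of the evidence = 0.396.
P(Hedim infection | evidence) = 0.27609 / 0.396 ≈ 0.697.

0.697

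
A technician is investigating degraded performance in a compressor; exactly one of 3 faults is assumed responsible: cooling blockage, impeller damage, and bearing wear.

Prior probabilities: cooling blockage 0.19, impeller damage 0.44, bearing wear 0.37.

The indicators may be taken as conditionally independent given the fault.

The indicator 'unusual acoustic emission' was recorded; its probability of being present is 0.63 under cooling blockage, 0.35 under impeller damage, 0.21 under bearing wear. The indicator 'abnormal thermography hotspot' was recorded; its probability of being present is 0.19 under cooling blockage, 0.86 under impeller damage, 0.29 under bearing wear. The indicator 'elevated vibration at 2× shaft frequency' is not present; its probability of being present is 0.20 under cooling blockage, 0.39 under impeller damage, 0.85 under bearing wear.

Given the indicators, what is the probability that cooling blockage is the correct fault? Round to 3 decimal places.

0.178

By Bayes' rule with conditional independence, the unnormalized weight for each hypothesis is prior × ∏ likelihoods (using 1 − P(present | H) for each absent indicator):
  cooling blockage: 0.19 × 0.63 × 0.19 × (1 − 0.20) = 0.018194
  impeller damage: 0.44 × 0.35 × 0.86 × (1 − 0.39) = 0.080788
  bearing wear: 0.37 × 0.21 × 0.29 × (1 − 0.85) = 0.00338
The unnormalized weights sum to 0.10236.
P(cooling blockage | evidence) = 0.018194 / 0.10236 ≈ 0.178.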